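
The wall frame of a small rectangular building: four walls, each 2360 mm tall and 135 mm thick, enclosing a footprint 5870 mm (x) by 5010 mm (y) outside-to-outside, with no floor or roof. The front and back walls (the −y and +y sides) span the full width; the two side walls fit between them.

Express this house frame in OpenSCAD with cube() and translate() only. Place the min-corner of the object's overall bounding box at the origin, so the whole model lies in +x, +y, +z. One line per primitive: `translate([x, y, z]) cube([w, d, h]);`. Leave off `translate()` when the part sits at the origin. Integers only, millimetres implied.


cube([5870, 135, 2360]);
translate([0, 4875, 0]) cube([5870, 135, 2360]);
translate([0, 135, 0]) cube([135, 4740, 2360]);
translate([5735, 135, 0]) cube([135, 4740, 2360]);


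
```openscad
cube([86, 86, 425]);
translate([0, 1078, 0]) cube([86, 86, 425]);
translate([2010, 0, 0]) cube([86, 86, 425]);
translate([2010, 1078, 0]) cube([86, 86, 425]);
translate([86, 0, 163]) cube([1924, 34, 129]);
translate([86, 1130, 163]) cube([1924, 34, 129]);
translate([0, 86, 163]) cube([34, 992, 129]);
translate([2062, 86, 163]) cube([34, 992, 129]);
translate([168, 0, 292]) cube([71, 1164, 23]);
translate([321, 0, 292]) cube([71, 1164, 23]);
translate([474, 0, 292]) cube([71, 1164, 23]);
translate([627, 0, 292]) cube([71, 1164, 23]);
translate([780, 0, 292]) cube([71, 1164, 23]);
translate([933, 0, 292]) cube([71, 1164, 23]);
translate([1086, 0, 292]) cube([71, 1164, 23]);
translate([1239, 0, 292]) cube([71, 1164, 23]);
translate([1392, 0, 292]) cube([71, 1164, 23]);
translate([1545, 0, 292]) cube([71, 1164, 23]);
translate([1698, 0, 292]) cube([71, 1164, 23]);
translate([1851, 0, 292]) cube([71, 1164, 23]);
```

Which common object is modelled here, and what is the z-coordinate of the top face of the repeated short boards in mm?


A bed frame. The slat-top height is 315 mm.

Four posts, four rails, and a row of slats — a bed frame. Slats sit on the rails at z = 163 + 129 = 292; with slat thickness 23, the top is 315 mm.


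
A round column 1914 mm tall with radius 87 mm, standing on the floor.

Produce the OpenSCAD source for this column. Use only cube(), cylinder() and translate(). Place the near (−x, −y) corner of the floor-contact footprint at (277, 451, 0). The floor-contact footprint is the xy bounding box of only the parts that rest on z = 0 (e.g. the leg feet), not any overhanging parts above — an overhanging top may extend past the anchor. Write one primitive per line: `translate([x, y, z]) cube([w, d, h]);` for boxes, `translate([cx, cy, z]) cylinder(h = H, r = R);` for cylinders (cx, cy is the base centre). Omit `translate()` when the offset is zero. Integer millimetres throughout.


translate([364, 538, 0]) cylinder(h = 1914, r = 87);


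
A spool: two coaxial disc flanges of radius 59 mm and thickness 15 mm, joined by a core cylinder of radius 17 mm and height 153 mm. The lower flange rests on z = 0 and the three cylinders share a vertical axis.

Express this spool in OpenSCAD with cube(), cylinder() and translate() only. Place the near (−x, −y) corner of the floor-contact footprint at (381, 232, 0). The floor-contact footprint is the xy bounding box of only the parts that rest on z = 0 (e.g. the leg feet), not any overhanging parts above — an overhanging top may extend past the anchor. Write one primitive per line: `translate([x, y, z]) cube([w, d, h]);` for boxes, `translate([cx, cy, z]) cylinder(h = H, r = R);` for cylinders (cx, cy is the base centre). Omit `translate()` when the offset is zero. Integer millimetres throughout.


translate([440, 291, 0]) cylinder(h = 15, r = 59);
translate([440, 291, 15]) cylinder(h = 153, r = 17);
translate([440, 291, 168]) cylinder(h = 15, r = 59);


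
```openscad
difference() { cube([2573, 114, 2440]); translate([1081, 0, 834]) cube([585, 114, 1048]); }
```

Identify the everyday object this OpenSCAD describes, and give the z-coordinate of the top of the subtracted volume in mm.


A wall with a window opening. The window head height is 1882 mm.

A wall with a rectangular opening subtracted — a window. Sill at z = 834, opening 1048 mm tall, so the head is at 834 + 1048 = 1882 mm.


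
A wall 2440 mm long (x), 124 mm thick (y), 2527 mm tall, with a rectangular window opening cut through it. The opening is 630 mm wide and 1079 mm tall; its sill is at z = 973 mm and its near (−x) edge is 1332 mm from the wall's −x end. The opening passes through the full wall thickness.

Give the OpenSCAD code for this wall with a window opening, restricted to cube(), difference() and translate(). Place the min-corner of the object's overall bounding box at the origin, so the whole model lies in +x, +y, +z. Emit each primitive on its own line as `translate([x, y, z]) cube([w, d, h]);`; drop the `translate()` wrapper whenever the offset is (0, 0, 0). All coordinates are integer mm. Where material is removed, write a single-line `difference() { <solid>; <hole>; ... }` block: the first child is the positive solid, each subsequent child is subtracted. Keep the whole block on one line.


difference() { cube([2440, 124, 2527]); translate([1332, 0, 973]) cube([630, 124, 1079]); }


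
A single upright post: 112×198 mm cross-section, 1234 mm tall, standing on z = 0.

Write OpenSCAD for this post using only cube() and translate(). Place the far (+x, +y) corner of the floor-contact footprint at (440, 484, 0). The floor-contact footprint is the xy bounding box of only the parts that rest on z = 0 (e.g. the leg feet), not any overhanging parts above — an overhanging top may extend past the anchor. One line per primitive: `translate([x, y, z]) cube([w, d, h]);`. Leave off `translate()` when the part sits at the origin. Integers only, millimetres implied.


translate([328, 286, 0]) cube([112, 198, 1234]);


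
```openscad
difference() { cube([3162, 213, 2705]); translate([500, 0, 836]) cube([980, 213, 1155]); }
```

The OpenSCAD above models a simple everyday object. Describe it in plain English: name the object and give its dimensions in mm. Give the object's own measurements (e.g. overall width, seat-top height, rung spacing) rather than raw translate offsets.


A wall 3162 mm long (x), 213 mm thick (y), 2705 mm tall, with a rectangular window opening cut through it. The opening is 980 mm wide and 1155 mm tall; its sill is at z = 836 mm and its near (−x) edge is 500 mm from the wall's −x end. The opening passes through the full wall thickness.


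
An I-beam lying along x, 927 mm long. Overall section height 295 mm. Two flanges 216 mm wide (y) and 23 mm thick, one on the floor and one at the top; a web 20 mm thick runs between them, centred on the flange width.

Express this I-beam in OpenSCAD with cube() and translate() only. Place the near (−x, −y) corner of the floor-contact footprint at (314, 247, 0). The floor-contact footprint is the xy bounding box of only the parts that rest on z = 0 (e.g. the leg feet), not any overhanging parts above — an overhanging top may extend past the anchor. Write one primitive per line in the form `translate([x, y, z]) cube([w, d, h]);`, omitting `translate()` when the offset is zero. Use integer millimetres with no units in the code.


translate([314, 247, 0]) cube([927, 216, 23]);
translate([314, 345, 23]) cube([927, 20, 249]);
translate([314, 247, 272]) cube([927, 216, 23]);


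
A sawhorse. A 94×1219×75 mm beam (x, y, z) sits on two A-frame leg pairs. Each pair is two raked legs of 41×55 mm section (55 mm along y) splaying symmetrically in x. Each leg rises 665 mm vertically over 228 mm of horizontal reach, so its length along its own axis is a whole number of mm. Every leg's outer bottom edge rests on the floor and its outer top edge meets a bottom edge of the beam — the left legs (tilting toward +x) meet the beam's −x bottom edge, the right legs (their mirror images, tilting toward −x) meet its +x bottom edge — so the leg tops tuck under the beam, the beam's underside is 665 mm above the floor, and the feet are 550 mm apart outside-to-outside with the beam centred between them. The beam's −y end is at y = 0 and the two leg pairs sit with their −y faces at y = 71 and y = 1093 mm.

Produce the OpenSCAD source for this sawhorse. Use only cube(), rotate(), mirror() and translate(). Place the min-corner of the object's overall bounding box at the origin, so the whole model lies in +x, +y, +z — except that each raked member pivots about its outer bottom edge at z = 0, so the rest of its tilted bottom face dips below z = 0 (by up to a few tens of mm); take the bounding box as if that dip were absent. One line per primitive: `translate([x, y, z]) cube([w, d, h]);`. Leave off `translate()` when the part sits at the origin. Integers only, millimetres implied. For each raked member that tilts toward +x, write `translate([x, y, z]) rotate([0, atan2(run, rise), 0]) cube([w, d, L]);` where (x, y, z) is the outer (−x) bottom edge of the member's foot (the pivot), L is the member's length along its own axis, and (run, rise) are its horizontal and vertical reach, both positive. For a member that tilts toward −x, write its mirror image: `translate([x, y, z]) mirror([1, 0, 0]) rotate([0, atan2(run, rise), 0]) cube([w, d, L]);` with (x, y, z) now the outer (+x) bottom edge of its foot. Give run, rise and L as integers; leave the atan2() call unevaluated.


// leg length = √(228² + 665²) = 703
// right-leg outer foot x = 2·228 + 94 = 550
// beam min-corner = (228, 0, 665)
translate([228, 0, 665]) cube([94, 1219, 75]);
translate([0, 71, 0]) rotate([0, atan2(228, 665), 0]) cube([41, 55, 703]);
translate([550, 71, 0]) mirror([1, 0, 0]) rotate([0, atan2(228, 665), 0]) cube([41, 55, 703]);
translate([0, 1093, 0]) rotate([0, atan2(228, 665), 0]) cube([41, 55, 703]);
translate([550, 1093, 0]) mirror([1, 0, 0]) rotate([0, atan2(228, 665), 0]) cube([41, 55, 703]);


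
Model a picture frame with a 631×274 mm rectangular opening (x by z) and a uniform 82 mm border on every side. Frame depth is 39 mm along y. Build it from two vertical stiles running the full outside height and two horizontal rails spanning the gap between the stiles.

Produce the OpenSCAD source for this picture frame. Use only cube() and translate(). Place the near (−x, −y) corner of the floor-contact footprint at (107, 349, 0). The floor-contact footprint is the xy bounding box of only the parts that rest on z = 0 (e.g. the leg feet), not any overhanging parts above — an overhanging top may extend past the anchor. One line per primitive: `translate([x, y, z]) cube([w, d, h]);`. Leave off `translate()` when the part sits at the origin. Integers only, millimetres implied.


translate([107, 349, 0]) cube([82, 39, 438]);
translate([820, 349, 0]) cube([82, 39, 438]);
translate([189, 349, 0]) cube([631, 39, 82]);
translate([189, 349, 356]) cube([631, 39, 82]);


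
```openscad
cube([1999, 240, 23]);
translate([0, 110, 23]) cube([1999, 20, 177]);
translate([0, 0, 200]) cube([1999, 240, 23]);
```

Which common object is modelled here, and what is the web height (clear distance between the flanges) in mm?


An I-beam. The web height is 177 mm.

Two wide flanges with a thin centred web — an I-beam. Overall 223 mm minus two 23 mm flanges gives a web of 223 − 2·23 = 177 mm.


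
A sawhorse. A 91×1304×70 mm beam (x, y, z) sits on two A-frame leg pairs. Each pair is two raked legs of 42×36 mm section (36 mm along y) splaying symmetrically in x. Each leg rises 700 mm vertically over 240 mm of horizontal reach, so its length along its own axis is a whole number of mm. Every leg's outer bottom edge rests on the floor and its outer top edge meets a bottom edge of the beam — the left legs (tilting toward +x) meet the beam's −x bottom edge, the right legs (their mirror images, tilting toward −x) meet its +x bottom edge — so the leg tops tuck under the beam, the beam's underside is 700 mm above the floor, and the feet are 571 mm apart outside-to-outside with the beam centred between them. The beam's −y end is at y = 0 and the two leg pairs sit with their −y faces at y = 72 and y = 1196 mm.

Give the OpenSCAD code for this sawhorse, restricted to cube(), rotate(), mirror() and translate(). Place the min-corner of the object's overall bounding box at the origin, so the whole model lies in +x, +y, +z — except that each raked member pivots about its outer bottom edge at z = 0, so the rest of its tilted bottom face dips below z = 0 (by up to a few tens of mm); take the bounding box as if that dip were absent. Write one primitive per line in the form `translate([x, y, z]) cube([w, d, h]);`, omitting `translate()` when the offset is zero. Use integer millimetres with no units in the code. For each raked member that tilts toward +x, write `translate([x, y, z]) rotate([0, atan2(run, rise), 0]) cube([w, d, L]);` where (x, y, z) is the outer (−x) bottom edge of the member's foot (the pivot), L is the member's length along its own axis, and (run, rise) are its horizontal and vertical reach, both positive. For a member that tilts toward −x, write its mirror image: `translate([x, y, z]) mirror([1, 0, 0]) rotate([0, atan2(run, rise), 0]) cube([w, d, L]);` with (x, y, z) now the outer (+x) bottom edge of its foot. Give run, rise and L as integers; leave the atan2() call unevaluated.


translate([240, 0, 700]) cube([91, 1304, 70]);
translate([0, 72, 0]) rotate([0, atan2(240, 700), 0]) cube([42, 36, 740]);
translate([571, 72, 0]) mirror([1, 0, 0]) rotate([0, atan2(240, 700), 0]) cube([42, 36, 740]);
translate([0, 1196, 0]) rotate([0, atan2(240, 700), 0]) cube([42, 36, 740]);
translate([571, 1196, 0]) mirror([1, 0, 0]) rotate([0, atan2(240, 700), 0]) cube([42, 36, 740]);


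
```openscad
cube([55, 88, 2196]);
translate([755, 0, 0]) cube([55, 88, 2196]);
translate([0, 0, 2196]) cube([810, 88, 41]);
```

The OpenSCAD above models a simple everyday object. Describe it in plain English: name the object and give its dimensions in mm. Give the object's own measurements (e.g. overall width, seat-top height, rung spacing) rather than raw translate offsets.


A door frame. The clear opening is 700 mm wide and 2196 mm high. Two 55 mm wide jambs, 88 mm deep, stand either side of the opening from the floor to the top of the opening. A 41 mm thick head sits across the top of both jambs, spanning the full outside width of the frame.


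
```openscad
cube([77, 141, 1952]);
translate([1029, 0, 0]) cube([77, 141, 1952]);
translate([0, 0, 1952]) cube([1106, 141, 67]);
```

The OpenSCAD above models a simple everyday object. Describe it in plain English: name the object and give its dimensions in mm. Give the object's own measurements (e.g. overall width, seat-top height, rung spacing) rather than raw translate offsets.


A door frame. The clear opening is 952 mm wide and 1952 mm high. Two 77 mm wide jambs, 141 mm deep, stand either side of the opening from the floor to the top of the opening. A 67 mm thick head sits across the top of both jambs, spanning the full outside width of the frame.


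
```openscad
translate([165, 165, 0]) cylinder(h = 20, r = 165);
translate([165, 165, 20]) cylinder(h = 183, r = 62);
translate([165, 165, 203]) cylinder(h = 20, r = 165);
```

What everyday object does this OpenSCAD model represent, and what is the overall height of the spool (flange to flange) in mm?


A spool. The overall height is 223 mm.

Three coaxial cylinders, large–small–large — a spool. Two 20 mm flanges and a 183 mm core give 20 + 183 + 20 = 223 mm.


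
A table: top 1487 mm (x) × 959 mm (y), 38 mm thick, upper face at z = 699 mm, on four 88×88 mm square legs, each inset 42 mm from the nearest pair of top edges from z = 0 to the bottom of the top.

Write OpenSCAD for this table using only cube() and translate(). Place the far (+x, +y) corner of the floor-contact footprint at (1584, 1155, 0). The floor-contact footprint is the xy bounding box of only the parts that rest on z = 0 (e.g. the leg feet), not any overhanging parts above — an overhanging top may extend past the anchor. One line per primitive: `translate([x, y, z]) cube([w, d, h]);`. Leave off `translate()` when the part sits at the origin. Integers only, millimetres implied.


translate([139, 238, 661]) cube([1487, 959, 38]);
translate([181, 280, 0]) cube([88, 88, 661]);
translate([1496, 280, 0]) cube([88, 88, 661]);
translate([181, 1067, 0]) cube([88, 88, 661]);
translate([1496, 1067, 0]) cube([88, 88, 661]);


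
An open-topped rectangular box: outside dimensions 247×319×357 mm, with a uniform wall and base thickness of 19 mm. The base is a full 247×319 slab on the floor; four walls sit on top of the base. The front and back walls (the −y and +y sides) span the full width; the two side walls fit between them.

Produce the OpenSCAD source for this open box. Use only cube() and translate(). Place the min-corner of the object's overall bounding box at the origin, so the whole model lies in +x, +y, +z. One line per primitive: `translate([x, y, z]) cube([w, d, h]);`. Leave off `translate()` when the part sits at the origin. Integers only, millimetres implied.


cube([247, 319, 19]);
translate([0, 0, 19]) cube([247, 19, 338]);
translate([0, 300, 19]) cube([247, 19, 338]);
translate([0, 19, 19]) cube([19, 281, 338]);
translate([228, 19, 19]) cube([19, 281, 338]);


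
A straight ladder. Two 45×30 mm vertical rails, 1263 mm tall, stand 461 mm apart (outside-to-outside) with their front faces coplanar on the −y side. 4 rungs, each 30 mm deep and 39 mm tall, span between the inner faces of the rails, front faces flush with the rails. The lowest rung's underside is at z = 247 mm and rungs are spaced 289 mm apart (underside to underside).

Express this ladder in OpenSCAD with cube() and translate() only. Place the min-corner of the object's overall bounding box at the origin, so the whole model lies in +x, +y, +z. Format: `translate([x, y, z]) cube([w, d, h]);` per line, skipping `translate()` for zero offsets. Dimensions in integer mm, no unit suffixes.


// rung span = 461 - 2*45 = 371
// rung[k] z = 247 + k*289
cube([45, 30, 1263]);
translate([416, 0, 0]) cube([45, 30, 1263]);
translate([45, 0, 247]) cube([371, 30, 39]);
translate([45, 0, 536]) cube([371, 30, 39]);
translate([45, 0, 825]) cube([371, 30, 39]);
translate([45, 0, 1114]) cube([371, 30, 39]);


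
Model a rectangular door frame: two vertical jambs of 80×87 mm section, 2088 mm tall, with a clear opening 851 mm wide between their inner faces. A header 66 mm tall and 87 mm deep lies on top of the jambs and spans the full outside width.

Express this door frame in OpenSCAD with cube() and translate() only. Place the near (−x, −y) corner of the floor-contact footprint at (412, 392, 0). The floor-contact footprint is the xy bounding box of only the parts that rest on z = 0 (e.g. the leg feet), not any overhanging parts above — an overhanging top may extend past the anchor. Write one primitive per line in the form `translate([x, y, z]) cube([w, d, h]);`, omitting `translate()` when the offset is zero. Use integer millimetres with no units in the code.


translate([412, 392, 0]) cube([80, 87, 2088]);
translate([1343, 392, 0]) cube([80, 87, 2088]);
translate([412, 392, 2088]) cube([1011, 87, 66]);


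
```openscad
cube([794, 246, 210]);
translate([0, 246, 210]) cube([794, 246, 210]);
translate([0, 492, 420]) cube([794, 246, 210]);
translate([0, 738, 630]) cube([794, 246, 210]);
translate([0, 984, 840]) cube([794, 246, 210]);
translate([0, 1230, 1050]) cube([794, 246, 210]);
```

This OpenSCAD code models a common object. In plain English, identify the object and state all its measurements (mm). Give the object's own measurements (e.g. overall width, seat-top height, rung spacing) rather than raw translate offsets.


A straight staircase of 6 solid steps. Each step is 794 mm wide (x), 246 mm deep (y, the going) and 210 mm tall (the rise). The first step rests on the floor; each subsequent step sits one going further in +y and one rise higher in +z, directly behind and above the previous step with no overlap.


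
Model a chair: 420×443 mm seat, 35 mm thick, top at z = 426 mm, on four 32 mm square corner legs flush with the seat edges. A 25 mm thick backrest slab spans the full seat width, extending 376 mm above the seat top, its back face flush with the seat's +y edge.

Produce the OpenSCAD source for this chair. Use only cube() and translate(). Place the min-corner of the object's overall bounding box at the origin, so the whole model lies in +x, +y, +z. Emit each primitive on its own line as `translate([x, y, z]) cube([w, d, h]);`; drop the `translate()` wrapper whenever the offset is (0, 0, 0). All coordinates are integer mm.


translate([0, 0, 391]) cube([420, 443, 35]);
cube([32, 32, 391]);
translate([388, 0, 0]) cube([32, 32, 391]);
translate([0, 411, 0]) cube([32, 32, 391]);
translate([388, 411, 0]) cube([32, 32, 391]);
translate([0, 418, 426]) cube([420, 25, 376]);


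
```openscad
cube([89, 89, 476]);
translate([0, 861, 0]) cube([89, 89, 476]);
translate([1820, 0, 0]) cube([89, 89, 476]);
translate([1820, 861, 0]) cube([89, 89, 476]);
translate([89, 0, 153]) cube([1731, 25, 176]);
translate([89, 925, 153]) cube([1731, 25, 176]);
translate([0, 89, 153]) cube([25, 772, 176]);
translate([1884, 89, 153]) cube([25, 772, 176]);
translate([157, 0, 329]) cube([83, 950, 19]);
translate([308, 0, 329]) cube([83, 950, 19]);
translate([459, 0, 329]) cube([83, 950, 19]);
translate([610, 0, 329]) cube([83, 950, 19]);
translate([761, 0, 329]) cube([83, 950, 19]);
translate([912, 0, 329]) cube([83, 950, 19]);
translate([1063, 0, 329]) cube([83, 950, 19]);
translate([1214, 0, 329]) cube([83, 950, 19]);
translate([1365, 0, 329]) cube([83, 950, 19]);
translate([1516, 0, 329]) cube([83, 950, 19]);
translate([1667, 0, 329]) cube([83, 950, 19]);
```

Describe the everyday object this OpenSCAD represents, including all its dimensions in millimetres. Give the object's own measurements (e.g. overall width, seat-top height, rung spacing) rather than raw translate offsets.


A bed frame 1909 mm long (x) by 950 mm wide (y). Four 89×89 mm corner posts, 476 mm tall, at the corners of the footprint. Four rails of 25 mm thickness and 176 mm height run between adjacent posts with their undersides at z = 153 mm, their outer faces flush with the outside of the frame (the two x-running rails run between the posts' inner faces; the two y-running rails run between the posts' inner faces). 11 slats, each 83 mm wide (x) and 19 mm thick, lie across the top of the two x-running rails, running the full 950 mm width of the frame in y; along x they sit between the end posts with a 68 mm gap after the −x posts and between neighbouring slats, leaving 70 mm before the +x posts.


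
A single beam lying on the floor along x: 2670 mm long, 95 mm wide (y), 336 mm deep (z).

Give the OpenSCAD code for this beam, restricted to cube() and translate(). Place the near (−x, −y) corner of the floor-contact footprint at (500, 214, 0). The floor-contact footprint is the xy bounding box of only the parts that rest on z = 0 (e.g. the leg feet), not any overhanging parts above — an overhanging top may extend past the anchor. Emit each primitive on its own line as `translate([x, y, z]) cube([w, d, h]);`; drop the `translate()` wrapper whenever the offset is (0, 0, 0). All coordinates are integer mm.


translate([500, 214, 0]) cube([2670, 95, 336]);


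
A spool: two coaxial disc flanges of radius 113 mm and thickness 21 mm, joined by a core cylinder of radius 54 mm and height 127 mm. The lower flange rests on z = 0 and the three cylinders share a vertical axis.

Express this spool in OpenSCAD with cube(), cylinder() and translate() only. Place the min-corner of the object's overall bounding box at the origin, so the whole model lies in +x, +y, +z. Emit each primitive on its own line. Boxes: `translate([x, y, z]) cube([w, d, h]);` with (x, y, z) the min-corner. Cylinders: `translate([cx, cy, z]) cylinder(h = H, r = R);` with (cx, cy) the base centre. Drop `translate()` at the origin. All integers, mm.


translate([113, 113, 0]) cylinder(h = 21, r = 113);
translate([113, 113, 21]) cylinder(h = 127, r = 54);
translate([113, 113, 148]) cylinder(h = 21, r = 113);


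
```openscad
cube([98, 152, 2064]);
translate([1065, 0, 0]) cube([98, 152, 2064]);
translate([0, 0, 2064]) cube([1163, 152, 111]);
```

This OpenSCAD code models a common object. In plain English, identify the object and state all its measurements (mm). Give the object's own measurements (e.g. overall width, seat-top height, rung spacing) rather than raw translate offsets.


A door frame. The clear opening is 967 mm wide and 2064 mm high. Two 98 mm wide jambs, 152 mm deep, stand either side of the opening from the floor to the top of the opening. A 111 mm thick head sits across the top of both jambs, spanning the full outside width of the frame.


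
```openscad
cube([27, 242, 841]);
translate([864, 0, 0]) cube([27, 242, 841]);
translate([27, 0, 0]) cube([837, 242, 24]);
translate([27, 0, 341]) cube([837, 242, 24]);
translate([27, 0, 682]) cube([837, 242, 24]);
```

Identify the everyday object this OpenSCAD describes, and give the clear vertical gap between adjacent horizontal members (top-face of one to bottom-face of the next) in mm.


A bookshelf. The clear shelf gap is 317 mm.

Two tall side panels with 3 horizontal boards between them — a bookshelf. The first two shelf undersides are at z = 0 and z = 341; with shelf thickness 24, the clear gap is 341 − 0 − 24 = 317 mm.


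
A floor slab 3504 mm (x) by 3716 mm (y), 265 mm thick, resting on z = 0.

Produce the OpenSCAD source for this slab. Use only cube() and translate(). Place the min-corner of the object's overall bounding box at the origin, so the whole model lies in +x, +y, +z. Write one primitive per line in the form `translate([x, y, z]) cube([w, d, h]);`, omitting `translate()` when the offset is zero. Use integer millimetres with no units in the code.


cube([3504, 3716, 265]);


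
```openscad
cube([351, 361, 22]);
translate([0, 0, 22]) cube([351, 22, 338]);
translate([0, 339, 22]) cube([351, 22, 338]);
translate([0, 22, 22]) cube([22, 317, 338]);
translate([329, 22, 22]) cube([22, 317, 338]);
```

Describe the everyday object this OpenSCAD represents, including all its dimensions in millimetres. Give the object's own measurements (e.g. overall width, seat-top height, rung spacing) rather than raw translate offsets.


An open-topped rectangular box: outside dimensions 351×361×360 mm, with a uniform wall and base thickness of 22 mm. The base is a full 351×361 slab on the floor; four walls sit on top of the base. The front and back walls (the −y and +y sides) span the full width; the two side walls fit between them.


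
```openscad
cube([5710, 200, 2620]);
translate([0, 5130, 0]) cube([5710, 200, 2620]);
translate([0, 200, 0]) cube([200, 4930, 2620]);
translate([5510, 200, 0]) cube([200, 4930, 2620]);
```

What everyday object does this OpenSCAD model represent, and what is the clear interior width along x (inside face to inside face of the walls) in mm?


A house (or room) frame. The interior width is 5310 mm.

Four 2620 mm walls enclosing a rectangle with no floor or roof — a room or house frame. Outside width is 5710 mm and wall thickness is 200 mm, so the interior width is 5710 − 2 × 200 = 5310 mm.


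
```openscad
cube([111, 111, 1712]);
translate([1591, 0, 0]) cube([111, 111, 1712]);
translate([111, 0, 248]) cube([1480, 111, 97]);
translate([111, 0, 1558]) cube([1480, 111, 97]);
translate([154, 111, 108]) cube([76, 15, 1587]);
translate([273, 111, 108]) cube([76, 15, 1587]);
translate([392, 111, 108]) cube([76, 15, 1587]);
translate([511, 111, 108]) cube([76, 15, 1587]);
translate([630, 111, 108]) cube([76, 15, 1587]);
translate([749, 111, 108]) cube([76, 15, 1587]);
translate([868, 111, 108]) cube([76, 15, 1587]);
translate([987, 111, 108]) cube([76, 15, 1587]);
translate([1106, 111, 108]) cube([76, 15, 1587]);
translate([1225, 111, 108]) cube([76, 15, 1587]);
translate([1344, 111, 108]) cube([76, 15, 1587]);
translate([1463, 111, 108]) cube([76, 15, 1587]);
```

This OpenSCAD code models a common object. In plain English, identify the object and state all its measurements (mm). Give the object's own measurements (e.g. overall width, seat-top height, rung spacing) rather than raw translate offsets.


A fence section. Two 111×111 mm posts, 1712 mm tall, stand on the floor with a clear span of 1480 mm between their inner faces. Two horizontal rails of 111×97 mm section span the gap between the posts with their undersides at z = 248 mm and z = 1558 mm, flush with the posts' −y face. 12 pickets, each 76 mm wide, 15 mm thick and 1587 mm tall, are fixed to the +y face of the rails with their bottoms at z = 108 mm, spaced across the span with a 43 mm gap after the −x post and between neighbouring pickets, with 52 mm left before the +x post.


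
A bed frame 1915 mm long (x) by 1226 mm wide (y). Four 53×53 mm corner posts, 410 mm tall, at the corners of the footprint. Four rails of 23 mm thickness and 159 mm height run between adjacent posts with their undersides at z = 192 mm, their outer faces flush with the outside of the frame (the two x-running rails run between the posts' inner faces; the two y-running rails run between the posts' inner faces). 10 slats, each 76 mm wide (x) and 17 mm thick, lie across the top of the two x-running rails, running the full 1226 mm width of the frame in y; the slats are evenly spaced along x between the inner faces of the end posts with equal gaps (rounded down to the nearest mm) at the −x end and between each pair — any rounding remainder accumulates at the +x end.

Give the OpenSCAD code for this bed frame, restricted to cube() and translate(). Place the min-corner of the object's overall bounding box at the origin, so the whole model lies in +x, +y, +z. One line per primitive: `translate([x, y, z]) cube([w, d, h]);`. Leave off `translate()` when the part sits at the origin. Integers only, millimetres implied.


cube([53, 53, 410]);
translate([0, 1173, 0]) cube([53, 53, 410]);
translate([1862, 0, 0]) cube([53, 53, 410]);
translate([1862, 1173, 0]) cube([53, 53, 410]);
translate([53, 0, 192]) cube([1809, 23, 159]);
translate([53, 1203, 192]) cube([1809, 23, 159]);
translate([0, 53, 192]) cube([23, 1120, 159]);
translate([1892, 53, 192]) cube([23, 1120, 159]);
translate([148, 0, 351]) cube([76, 1226, 17]);
translate([319, 0, 351]) cube([76, 1226, 17]);
translate([490, 0, 351]) cube([76, 1226, 17]);
translate([661, 0, 351]) cube([76, 1226, 17]);
translate([832, 0, 351]) cube([76, 1226, 17]);
translate([1003, 0, 351]) cube([76, 1226, 17]);
translate([1174, 0, 351]) cube([76, 1226, 17]);
translate([1345, 0, 351]) cube([76, 1226, 17]);
translate([1516, 0, 351]) cube([76, 1226, 17]);
translate([1687, 0, 351]) cube([76, 1226, 17]);


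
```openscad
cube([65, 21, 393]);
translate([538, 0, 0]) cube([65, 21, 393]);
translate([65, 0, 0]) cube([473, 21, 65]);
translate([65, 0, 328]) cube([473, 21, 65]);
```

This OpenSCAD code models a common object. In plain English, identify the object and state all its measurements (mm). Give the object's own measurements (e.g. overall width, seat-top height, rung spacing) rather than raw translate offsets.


A rectangular picture frame lying in the x–z plane (depth along y). The opening is 473 mm wide (x) by 263 mm tall (z), surrounded by a border 65 mm wide on all four sides. The frame is 21 mm deep and is made of two full-height vertical stiles with two horizontal rails fitted between them.


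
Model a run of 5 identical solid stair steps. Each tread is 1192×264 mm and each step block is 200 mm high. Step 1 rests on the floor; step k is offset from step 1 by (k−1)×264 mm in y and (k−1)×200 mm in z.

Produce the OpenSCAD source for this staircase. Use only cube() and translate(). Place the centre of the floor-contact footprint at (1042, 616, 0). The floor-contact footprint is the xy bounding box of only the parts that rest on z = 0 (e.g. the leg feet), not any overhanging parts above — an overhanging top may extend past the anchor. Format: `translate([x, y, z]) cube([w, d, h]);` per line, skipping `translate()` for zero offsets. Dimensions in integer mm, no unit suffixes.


translate([446, 484, 0]) cube([1192, 264, 200]);
translate([446, 748, 200]) cube([1192, 264, 200]);
translate([446, 1012, 400]) cube([1192, 264, 200]);
translate([446, 1276, 600]) cube([1192, 264, 200]);
translate([446, 1540, 800]) cube([1192, 264, 200]);


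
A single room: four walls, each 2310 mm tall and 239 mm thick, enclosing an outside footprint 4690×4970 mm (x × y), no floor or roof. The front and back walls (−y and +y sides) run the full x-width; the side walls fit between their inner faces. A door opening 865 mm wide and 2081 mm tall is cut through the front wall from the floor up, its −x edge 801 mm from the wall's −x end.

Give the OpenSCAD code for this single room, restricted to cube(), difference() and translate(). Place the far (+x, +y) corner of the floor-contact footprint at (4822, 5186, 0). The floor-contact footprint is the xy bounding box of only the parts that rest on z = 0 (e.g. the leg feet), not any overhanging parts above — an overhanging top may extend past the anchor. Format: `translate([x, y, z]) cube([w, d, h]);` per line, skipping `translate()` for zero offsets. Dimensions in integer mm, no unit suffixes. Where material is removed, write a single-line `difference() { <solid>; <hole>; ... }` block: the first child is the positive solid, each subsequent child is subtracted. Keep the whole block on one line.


difference() { translate([132, 216, 0]) cube([4690, 239, 2310]); translate([933, 216, 0]) cube([865, 239, 2081]); }
translate([132, 4947, 0]) cube([4690, 239, 2310]);
translate([132, 455, 0]) cube([239, 4492, 2310]);
translate([4583, 455, 0]) cube([239, 4492, 2310]);


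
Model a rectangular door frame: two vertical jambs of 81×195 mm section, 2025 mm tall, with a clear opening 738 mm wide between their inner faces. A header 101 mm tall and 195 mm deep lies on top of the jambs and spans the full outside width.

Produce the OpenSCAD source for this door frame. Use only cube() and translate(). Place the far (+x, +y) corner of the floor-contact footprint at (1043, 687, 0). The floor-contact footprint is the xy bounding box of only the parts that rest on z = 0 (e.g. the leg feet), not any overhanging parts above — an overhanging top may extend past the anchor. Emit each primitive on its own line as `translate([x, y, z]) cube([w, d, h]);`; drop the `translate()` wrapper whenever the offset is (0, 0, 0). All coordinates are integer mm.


translate([143, 492, 0]) cube([81, 195, 2025]);
translate([962, 492, 0]) cube([81, 195, 2025]);
translate([143, 492, 2025]) cube([900, 195, 101]);


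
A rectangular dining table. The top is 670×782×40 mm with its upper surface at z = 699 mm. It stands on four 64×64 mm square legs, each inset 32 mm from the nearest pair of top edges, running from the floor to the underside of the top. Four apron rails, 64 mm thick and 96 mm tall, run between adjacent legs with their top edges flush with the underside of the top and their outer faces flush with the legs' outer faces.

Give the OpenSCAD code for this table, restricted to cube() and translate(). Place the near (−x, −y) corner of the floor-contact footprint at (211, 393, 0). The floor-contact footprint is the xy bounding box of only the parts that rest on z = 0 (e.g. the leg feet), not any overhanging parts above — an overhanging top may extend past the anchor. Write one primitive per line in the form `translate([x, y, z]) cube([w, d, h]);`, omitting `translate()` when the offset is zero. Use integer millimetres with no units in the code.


translate([179, 361, 659]) cube([670, 782, 40]);
translate([211, 393, 0]) cube([64, 64, 659]);
translate([753, 393, 0]) cube([64, 64, 659]);
translate([211, 1047, 0]) cube([64, 64, 659]);
translate([753, 1047, 0]) cube([64, 64, 659]);
translate([275, 393, 563]) cube([478, 64, 96]);
translate([275, 1047, 563]) cube([478, 64, 96]);
translate([211, 457, 563]) cube([64, 590, 96]);
translate([753, 457, 563]) cube([64, 590, 96]);


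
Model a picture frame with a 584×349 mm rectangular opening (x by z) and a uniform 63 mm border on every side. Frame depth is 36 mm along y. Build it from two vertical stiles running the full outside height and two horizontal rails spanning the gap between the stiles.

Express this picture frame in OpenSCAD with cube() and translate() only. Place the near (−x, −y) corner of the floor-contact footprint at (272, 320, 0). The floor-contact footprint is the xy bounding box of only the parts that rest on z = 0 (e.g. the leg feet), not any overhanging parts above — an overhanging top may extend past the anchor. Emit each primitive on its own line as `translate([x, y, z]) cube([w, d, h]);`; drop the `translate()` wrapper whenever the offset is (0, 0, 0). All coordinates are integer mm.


translate([272, 320, 0]) cube([63, 36, 475]);
translate([919, 320, 0]) cube([63, 36, 475]);
translate([335, 320, 0]) cube([584, 36, 63]);
translate([335, 320, 412]) cube([584, 36, 63]);


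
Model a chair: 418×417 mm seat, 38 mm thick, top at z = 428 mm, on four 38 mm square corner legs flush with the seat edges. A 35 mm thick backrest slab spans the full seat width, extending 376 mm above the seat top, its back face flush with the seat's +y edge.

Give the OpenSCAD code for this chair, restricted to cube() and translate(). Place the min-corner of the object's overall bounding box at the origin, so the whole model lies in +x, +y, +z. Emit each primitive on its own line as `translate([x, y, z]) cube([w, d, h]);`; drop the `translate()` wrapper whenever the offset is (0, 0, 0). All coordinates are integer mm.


translate([0, 0, 390]) cube([418, 417, 38]);
cube([38, 38, 390]);
translate([380, 0, 0]) cube([38, 38, 390]);
translate([0, 379, 0]) cube([38, 38, 390]);
translate([380, 379, 0]) cube([38, 38, 390]);
translate([0, 382, 428]) cube([418, 35, 376]);


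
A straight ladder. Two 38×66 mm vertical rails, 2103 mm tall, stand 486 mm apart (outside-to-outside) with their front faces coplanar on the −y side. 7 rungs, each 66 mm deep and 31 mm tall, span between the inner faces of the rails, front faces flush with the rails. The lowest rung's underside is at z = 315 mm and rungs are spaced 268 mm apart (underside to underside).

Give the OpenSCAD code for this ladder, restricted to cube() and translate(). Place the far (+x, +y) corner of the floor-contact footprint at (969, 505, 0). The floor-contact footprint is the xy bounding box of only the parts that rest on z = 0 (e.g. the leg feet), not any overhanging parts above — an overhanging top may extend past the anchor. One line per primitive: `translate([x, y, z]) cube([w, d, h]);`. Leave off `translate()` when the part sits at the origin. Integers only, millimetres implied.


translate([483, 439, 0]) cube([38, 66, 2103]);
translate([931, 439, 0]) cube([38, 66, 2103]);
translate([521, 439, 315]) cube([410, 66, 31]);
translate([521, 439, 583]) cube([410, 66, 31]);
translate([521, 439, 851]) cube([410, 66, 31]);
translate([521, 439, 1119]) cube([410, 66, 31]);
translate([521, 439, 1387]) cube([410, 66, 31]);
translate([521, 439, 1655]) cube([410, 66, 31]);
translate([521, 439, 1923]) cube([410, 66, 31]);


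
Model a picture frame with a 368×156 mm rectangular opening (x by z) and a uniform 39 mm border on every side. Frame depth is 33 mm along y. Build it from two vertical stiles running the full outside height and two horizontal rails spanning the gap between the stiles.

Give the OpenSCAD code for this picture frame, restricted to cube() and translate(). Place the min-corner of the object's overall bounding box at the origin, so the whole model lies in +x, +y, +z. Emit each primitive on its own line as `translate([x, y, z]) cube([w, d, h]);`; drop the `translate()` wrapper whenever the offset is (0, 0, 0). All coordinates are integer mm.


cube([39, 33, 234]);
translate([407, 0, 0]) cube([39, 33, 234]);
translate([39, 0, 0]) cube([368, 33, 39]);
translate([39, 0, 195]) cube([368, 33, 39]);
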